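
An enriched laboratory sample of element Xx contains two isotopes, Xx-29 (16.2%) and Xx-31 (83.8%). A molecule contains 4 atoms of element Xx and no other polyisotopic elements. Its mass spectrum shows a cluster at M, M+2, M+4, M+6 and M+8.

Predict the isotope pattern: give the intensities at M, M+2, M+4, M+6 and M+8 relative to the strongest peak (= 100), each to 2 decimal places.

0.14 : 2.89 : 22.42 : 77.33 : 100.00

Expanding (0.162 + 0.838)^4:
P(M) = 0.162^4 = 0.000689
P(M+2) = 4 × 0.162^3 × 0.838^1 = 0.014251
P(M+4) = 6 × 0.162^2 × 0.838^2 = 0.110578
P(M+6) = 4 × 0.162^1 × 0.838^3 = 0.381335
P(M+8) = 0.838^4 = 0.493147
The M+8 peak is largest (0.493147); scaling to 100 gives 0.14 : 2.89 : 22.42 : 77.33 : 100.00.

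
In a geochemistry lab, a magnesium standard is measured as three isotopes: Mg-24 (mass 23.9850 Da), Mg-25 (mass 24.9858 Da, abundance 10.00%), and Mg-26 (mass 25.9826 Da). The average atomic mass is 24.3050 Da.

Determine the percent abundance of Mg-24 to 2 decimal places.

The remaining 90.00% is split between Mg-24 (fraction x) and Mg-26 (fraction 0.9000 − x).
Substituting: 23.9850x + 25.9826(0.9000 − x) = 21.80642
(23.9850 − 25.9826)x = -1.57792  ⇒  x = 0.78991, y = 0.11009
Mg-24: 78.99%, Mg-26: 11.01%.

78.99%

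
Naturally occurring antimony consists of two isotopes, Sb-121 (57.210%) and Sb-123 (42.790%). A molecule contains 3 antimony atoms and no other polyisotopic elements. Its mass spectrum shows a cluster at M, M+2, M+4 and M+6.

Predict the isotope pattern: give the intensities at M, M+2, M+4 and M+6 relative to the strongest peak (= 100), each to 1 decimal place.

44.6 : 100.0 : 74.8 : 18.6

The 3 Sb atoms are independent, so intensities follow the terms of (0.57210 + 0.42790)^3.
P(M) = 0.57210^3 = 0.187247
P(M+2) = 3 × 0.57210^2 × 0.42790^1 = 0.420153
P(M+4) = 3 × 0.57210^1 × 0.42790^2 = 0.314252
P(M+6) = 0.42790^3 = 0.078348
The M+2 peak is largest (0.420153); scaling to 100 gives 44.6 : 100.0 : 74.8 : 18.6.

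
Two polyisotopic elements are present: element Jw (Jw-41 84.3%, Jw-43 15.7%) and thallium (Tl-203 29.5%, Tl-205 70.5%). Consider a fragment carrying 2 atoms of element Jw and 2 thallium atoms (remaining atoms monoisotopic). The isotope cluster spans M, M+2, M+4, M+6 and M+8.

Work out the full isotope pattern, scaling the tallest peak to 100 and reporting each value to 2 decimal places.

13.29 : 68.46 : 100.00 : 30.47 : 2.63

Element Jw pattern (n=2): 0.710649 : 0.264702 : 0.024649
Thallium pattern (n=2): 0.087025 : 0.41595 : 0.497025
Convolve the two distributions (both contribute in 2-u steps):
  M: 0.710649×0.087025 = 0.061844
  M+2: 0.710649×0.41595 + 0.264702×0.087025 = 0.318630
  M+4: 0.710649×0.497025 + 0.264702×0.41595 + 0.024649×0.087025 = 0.465458
  M+6: 0.264702×0.497025 + 0.024649×0.41595 = 0.141816
  M+8: 0.024649×0.497025 = 0.012251
Scale to base peak (0.465458) = 100: 13.29 : 68.46 : 100.00 : 30.47 : 2.63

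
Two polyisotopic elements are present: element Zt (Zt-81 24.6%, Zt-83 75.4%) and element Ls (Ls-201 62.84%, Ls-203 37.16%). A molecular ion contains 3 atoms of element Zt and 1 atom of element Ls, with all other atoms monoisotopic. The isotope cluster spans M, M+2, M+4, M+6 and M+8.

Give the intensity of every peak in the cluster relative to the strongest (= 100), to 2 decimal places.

2.20 : 21.53 : 73.96 : 100.00 : 37.46

Element Zt pattern (n=3): 0.01488694 : 0.13688719 : 0.41956481 : 0.42866106
Element Ls pattern (n=1): 0.6284 : 0.3716
Convolve the two distributions (both contribute in 2-u steps):
  M: 0.01488694×0.6284 = 0.009355
  M+2: 0.01488694×0.3716 + 0.13688719×0.6284 = 0.091552
  M+4: 0.13688719×0.3716 + 0.41956481×0.6284 = 0.314522
  M+6: 0.41956481×0.3716 + 0.42866106×0.6284 = 0.425281
  M+8: 0.42866106×0.3716 = 0.159290
Scale to base peak (0.425281) = 100: 2.20 : 21.53 : 73.96 : 100.00 : 37.46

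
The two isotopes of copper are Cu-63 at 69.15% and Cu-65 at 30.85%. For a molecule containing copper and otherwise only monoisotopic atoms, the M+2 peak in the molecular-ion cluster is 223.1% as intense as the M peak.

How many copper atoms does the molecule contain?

For n independent Cu atoms, I(M+2)/I(M) = n · (abundance Cu-65) / (abundance Cu-63) = n · 0.3085/0.6915.
n = 2.231 × 0.6915/0.3085 = 5.00 ≈ 5

5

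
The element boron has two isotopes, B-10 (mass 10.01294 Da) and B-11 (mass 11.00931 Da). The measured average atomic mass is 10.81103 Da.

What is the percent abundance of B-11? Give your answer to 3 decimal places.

Let x be the fractional abundance of B-10; then B-11 has abundance 1 − x.
10.01294·x + 11.00931·(1 − x) = 10.81103
(10.01294 − 11.00931)·x = 10.81103 − 11.00931
x = -0.19828 / -0.99637 = 0.19900 → 19.900% B-10, 80.100% B-11.

80.100%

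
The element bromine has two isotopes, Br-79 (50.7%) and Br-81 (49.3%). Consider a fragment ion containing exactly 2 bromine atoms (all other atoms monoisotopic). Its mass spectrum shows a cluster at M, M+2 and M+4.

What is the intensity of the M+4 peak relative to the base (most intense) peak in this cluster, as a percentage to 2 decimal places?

48.62%

(0.507 + 0.493)^2 gives M 0.2570, M+2 0.4999, M+4 0.2430; the largest is M+2.
P(M+2) = C(2,1) × 0.507^1 × 0.493^1 = 2 × 0.5070 × 0.4930 = 0.499902 (base)
P(M+4) = C(2,2) × 0.507^0 × 0.493^2 = 1 × 1.0000 × 0.243049 = 0.243049
Relative intensity = 0.243049 / 0.499902 × 100 = 48.62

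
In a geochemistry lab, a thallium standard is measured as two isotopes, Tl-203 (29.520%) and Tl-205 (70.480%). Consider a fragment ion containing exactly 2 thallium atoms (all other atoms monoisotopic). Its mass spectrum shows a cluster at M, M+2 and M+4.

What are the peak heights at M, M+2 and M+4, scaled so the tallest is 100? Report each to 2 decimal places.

Expanding (0.29520 + 0.70480)^2:
P(M) = 0.29520^2 = 0.087143
P(M+2) = 2 × 0.29520^1 × 0.70480^1 = 0.416114
P(M+4) = 0.70480^2 = 0.496743
The M+4 peak is largest (0.496743); scaling to 100 gives 17.54 : 83.77 : 100.00.

17.54 : 83.77 : 100.00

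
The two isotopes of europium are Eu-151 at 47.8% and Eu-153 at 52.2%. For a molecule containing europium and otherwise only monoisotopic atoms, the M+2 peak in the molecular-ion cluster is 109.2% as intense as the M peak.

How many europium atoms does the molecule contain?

1

For n independent Eu atoms, I(M+2)/I(M) = n · (abundance Eu-153) / (abundance Eu-151) = n · 0.522/0.478.
n = 1.092 × 0.478/0.522 = 1.00 ≈ 1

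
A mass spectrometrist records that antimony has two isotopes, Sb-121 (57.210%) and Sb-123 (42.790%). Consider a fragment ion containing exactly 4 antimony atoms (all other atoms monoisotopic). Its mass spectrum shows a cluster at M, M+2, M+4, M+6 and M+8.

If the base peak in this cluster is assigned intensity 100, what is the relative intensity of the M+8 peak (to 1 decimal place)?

Term probabilities: M 0.1071, M+2 0.3205, M+4 0.3596, M+6 0.1793, M+8 0.0335. Base peak = M+4.
P(M+4) = C(4,2) × 0.57210^2 × 0.42790^2 = 6 × 0.32729841 × 0.18309841 = 0.359567 (base)
P(M+8) = C(4,4) × 0.57210^0 × 0.42790^4 = 1 × 1.0000 × 0.03352503 = 0.033525
Relative intensity = 0.033525 / 0.359567 × 100 = 9.3

9.3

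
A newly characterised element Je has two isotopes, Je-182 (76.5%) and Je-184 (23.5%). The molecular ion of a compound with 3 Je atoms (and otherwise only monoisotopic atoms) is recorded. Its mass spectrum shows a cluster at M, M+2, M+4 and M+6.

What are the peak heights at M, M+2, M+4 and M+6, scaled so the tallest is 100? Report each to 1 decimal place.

The 3 Je atoms are independent, so intensities follow the terms of (0.765 + 0.235)^3.
P(M) = 0.765^3 = 0.447697
P(M+2) = 3 × 0.765^2 × 0.235^1 = 0.412584
P(M+4) = 3 × 0.765^1 × 0.235^2 = 0.126741
P(M+6) = 0.235^3 = 0.012978
The M peak is largest (0.447697); scaling to 100 gives 100.0 : 92.2 : 28.3 : 2.9.

100.0 : 92.2 : 28.3 : 2.9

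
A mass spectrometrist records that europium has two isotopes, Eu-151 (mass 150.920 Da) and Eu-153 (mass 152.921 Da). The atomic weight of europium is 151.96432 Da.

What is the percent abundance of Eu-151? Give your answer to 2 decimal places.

With x = fraction of Eu-151 (so Eu-153 is 1 − x):
150.920·x + 152.921·(1 − x) = 151.96432
(150.920 − 152.921)·x = 151.96432 − 152.921
x = -0.95668 / -2.001 = 0.47810 → 47.81% Eu-151, 52.19% Eu-153.

47.81%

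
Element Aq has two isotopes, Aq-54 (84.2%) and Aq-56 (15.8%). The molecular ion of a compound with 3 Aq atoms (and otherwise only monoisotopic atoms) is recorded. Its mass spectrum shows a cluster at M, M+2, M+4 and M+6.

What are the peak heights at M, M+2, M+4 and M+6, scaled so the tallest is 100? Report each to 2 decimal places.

100.00 : 56.29 : 10.56 : 0.66

Each Aq atom is independently Aq-54 (p = 0.842) or Aq-56 (q = 0.158); the cluster is the binomial expansion (p + q)^3.
P(M) = 0.842^3 = 0.596948
P(M+2) = 3 × 0.842^2 × 0.158^1 = 0.336049
P(M+4) = 3 × 0.842^1 × 0.158^2 = 0.063059
P(M+6) = 0.158^3 = 0.003944
The M peak is largest (0.596948); scaling to 100 gives 100.00 : 56.29 : 10.56 : 0.66.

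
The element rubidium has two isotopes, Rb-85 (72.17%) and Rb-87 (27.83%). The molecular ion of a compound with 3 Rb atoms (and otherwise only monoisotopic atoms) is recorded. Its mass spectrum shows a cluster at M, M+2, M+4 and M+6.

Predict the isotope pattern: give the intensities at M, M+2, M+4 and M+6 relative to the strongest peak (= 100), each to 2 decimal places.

86.44 : 100.00 : 38.56 : 4.96

Expanding (0.7217 + 0.2783)^3:
P(M) = 0.7217^3 = 0.375898
P(M+2) = 3 × 0.7217^2 × 0.2783^1 = 0.434858
P(M+4) = 3 × 0.7217^1 × 0.2783^2 = 0.167689
P(M+6) = 0.2783^3 = 0.021555
The M+2 peak is largest (0.434858); scaling to 100 gives 86.44 : 100.00 : 38.56 : 4.96.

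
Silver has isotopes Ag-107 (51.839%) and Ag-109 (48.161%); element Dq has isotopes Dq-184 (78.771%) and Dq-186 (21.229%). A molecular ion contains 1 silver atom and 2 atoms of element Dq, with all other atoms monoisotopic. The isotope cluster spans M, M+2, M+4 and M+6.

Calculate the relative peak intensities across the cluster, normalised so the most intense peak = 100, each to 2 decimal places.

Silver pattern (n=1): 0.51839 : 0.48161
Element Dq pattern (n=2): 0.62048704 : 0.33444591 : 0.04506704
Convolve the two distributions (both contribute in 2-u steps):
  M: 0.51839×0.62048704 = 0.321654
  M+2: 0.51839×0.33444591 + 0.48161×0.62048704 = 0.472206
  M+4: 0.51839×0.04506704 + 0.48161×0.33444591 = 0.184435
  M+6: 0.48161×0.04506704 = 0.021705
Scale to base peak (0.472206) = 100: 68.12 : 100.00 : 39.06 : 4.60

68.12 : 100.00 : 39.06 : 4.60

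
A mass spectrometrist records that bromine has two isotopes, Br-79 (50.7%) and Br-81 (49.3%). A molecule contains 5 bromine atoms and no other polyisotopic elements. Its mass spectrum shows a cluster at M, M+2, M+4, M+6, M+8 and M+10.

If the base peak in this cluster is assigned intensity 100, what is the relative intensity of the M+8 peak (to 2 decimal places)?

47.28

Binomial terms of (0.507 + 0.493)^5: M 0.0335, M+2 0.1629, M+4 0.3168, M+6 0.3080, M+8 0.1497, M+10 0.0291 → M+4 is the base peak.
P(M+4) = C(5,2) × 0.507^3 × 0.493^2 = 10 × 0.13032384 × 0.243049 = 0.316751 (base)
P(M+8) = C(5,4) × 0.507^1 × 0.493^4 = 5 × 0.5070 × 0.05907282 = 0.149750
Relative intensity = 0.149750 / 0.316751 × 100 = 47.28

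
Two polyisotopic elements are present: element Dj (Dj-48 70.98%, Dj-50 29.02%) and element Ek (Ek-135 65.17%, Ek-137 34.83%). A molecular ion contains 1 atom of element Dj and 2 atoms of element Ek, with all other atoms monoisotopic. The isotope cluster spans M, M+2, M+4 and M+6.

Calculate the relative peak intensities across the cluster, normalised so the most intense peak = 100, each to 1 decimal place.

Element Dj pattern (n=1): 0.7098 : 0.2902
Element Ek pattern (n=2): 0.42471289 : 0.45397422 : 0.12131289
Convolve the two distributions (both contribute in 2-u steps):
  M: 0.7098×0.42471289 = 0.301461
  M+2: 0.7098×0.45397422 + 0.2902×0.42471289 = 0.445483
  M+4: 0.7098×0.12131289 + 0.2902×0.45397422 = 0.217851
  M+6: 0.2902×0.12131289 = 0.035205
Scale to base peak (0.445483) = 100: 67.7 : 100.0 : 48.9 : 7.9

67.7 : 100.0 : 48.9 : 7.9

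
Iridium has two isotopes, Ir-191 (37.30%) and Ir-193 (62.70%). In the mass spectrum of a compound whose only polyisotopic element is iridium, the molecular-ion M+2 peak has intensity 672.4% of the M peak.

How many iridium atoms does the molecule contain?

The M+2/M ratio from n Ir atoms is n · q/p = n · 0.6270/0.3730.
n = 6.724 × 0.3730/0.6270 = 4.00 ≈ 4

4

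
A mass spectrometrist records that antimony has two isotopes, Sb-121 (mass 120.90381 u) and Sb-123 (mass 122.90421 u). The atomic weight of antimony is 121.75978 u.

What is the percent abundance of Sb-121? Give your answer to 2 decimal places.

Writing the weighted mean with unknown fraction x of Sb-121:
120.90381·x + 122.90421·(1 − x) = 121.75978
(120.90381 − 122.90421)·x = 121.75978 − 122.90421
x = -1.14443 / -2.00040 = 0.57210 → 57.21% Sb-121, 42.79% Sb-123.

57.21%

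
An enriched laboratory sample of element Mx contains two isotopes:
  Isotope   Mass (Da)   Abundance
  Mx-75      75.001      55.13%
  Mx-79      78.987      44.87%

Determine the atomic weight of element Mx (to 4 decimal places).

76.7895 Da

The abundance-weighted mean is 0.5513 × 75.001 + 0.4487 × 78.987
= 41.34805 + 35.44147 = 76.78952 Da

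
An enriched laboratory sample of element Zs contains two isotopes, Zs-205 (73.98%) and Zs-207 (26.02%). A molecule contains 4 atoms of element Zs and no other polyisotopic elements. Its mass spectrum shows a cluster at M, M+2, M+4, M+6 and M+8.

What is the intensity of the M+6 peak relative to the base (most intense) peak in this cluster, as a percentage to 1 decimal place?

(0.7398 + 0.2602)^4 gives M 0.2995, M+2 0.4214, M+4 0.2223, M+6 0.0521, M+8 0.0046; the largest is M+2.
P(M+2) = C(4,1) × 0.7398^3 × 0.2602^1 = 4 × 0.40489553 × 0.2602 = 0.421415 (base)
P(M+6) = C(4,3) × 0.7398^1 × 0.2602^3 = 4 × 0.7398 × 0.01761659 = 0.052131
Relative intensity = 0.052131 / 0.421415 × 100 = 12.4

12.4%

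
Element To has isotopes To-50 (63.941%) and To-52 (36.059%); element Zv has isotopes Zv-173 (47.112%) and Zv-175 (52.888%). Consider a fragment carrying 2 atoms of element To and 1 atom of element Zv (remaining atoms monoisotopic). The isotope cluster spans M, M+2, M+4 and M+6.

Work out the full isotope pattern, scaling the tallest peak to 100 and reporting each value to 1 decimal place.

44.4 : 100.0 : 70.4 : 15.9

Element To pattern (n=2): 0.40884515 : 0.4611297 : 0.13002515
Element Zv pattern (n=1): 0.47112 : 0.52888
Convolve the two distributions (both contribute in 2-u steps):
  M: 0.40884515×0.47112 = 0.192615
  M+2: 0.40884515×0.52888 + 0.4611297×0.47112 = 0.433477
  M+4: 0.4611297×0.52888 + 0.13002515×0.47112 = 0.305140
  M+6: 0.13002515×0.52888 = 0.068768
Scale to base peak (0.433477) = 100: 44.4 : 100.0 : 70.4 : 15.9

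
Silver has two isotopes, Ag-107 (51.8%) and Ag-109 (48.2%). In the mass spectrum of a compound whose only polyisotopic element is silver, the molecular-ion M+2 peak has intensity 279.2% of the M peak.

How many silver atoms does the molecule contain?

The M+2/M ratio from n Ag atoms is n · q/p = n · 0.482/0.518.
n = 2.792 × 0.518/0.482 = 3.00 ≈ 3

3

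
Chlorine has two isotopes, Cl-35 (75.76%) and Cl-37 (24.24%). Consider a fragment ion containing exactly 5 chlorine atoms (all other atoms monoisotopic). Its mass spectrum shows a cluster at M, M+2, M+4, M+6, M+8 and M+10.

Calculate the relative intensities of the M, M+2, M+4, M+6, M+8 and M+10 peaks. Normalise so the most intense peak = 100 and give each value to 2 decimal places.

Each Cl atom is independently Cl-35 (p = 0.7576) or Cl-37 (q = 0.2424); the cluster is the binomial expansion (p + q)^5.
P(M) = 0.7576^5 = 0.249574
P(M+2) = 5 × 0.7576^4 × 0.2424^1 = 0.399266
P(M+4) = 10 × 0.7576^3 × 0.2424^2 = 0.255497
P(M+6) = 10 × 0.7576^2 × 0.2424^3 = 0.081748
P(M+8) = 5 × 0.7576^1 × 0.2424^4 = 0.013078
P(M+10) = 0.2424^5 = 0.000837
The M+2 peak is largest (0.399266); scaling to 100 gives 62.51 : 100.00 : 63.99 : 20.47 : 3.28 : 0.21.

62.51 : 100.00 : 63.99 : 20.47 : 3.28 : 0.21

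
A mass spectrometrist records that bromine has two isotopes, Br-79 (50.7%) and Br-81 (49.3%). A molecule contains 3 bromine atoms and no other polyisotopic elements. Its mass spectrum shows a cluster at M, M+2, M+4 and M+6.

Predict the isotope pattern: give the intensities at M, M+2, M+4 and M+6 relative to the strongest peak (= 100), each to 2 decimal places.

34.28 : 100.00 : 97.24 : 31.52

Expanding (0.507 + 0.493)^3:
P(M) = 0.507^3 = 0.130324
P(M+2) = 3 × 0.507^2 × 0.493^1 = 0.380175
P(M+4) = 3 × 0.507^1 × 0.493^2 = 0.369678
P(M+6) = 0.493^3 = 0.119823
The M+2 peak is largest (0.380175); scaling to 100 gives 34.28 : 100.00 : 97.24 : 31.52.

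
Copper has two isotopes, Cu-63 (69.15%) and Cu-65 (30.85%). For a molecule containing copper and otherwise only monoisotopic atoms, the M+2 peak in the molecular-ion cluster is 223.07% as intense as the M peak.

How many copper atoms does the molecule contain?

5

The M+2/M ratio from n Cu atoms is n · q/p = n · 0.3085/0.6915.
n = 2.2307 × 0.6915/0.3085 = 5.00 ≈ 5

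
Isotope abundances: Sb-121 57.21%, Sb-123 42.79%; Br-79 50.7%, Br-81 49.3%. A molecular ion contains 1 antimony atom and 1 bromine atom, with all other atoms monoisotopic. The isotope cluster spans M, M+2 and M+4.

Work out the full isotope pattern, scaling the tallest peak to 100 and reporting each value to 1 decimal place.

58.1 : 100.0 : 42.3

Antimony pattern (n=1): 0.5721 : 0.4279
Bromine pattern (n=1): 0.5070 : 0.4930
Convolve the two distributions (both contribute in 2-u steps):
  M: 0.5721×0.5070 = 0.290055
  M+2: 0.5721×0.4930 + 0.4279×0.5070 = 0.498991
  M+4: 0.4279×0.4930 = 0.210955
Scale to base peak (0.498991) = 100: 58.1 : 100.0 : 42.3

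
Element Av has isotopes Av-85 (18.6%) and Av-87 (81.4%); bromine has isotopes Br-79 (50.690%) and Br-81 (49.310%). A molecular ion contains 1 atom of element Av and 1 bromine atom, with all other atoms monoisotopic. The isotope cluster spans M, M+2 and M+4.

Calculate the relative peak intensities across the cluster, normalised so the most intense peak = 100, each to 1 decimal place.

18.7 : 100.0 : 79.6

Element Av pattern (n=1): 0.1860 : 0.8140
Bromine pattern (n=1): 0.5069 : 0.4931
Convolve the two distributions (both contribute in 2-u steps):
  M: 0.1860×0.5069 = 0.094283
  M+2: 0.1860×0.4931 + 0.8140×0.5069 = 0.504333
  M+4: 0.8140×0.4931 = 0.401383
Scale to base peak (0.504333) = 100: 18.7 : 100.0 : 79.6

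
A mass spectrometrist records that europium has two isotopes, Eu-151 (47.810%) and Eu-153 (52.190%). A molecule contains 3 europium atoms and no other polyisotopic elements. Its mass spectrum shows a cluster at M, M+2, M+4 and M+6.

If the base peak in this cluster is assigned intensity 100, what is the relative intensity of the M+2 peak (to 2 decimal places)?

91.61

(0.47810 + 0.52190)^3 gives M 0.1093, M+2 0.3579, M+4 0.3907, M+6 0.1422; the largest is M+4.
P(M+4) = C(3,2) × 0.47810^1 × 0.52190^2 = 3 × 0.4781 × 0.27237961 = 0.390674 (base)
P(M+2) = C(3,1) × 0.47810^2 × 0.52190^1 = 3 × 0.22857961 × 0.5219 = 0.357887
Relative intensity = 0.357887 / 0.390674 × 100 = 91.61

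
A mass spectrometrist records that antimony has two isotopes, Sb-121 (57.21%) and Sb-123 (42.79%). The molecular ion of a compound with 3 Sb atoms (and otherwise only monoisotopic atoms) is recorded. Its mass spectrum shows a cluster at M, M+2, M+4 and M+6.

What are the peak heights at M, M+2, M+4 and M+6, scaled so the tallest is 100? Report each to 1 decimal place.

Each Sb atom is independently Sb-121 (p = 0.5721) or Sb-123 (q = 0.4279); the cluster is the binomial expansion (p + q)^3.
P(M) = 0.5721^3 = 0.187247
P(M+2) = 3 × 0.5721^2 × 0.4279^1 = 0.420153
P(M+4) = 3 × 0.5721^1 × 0.4279^2 = 0.314252
P(M+6) = 0.4279^3 = 0.078348
The M+2 peak is largest (0.420153); scaling to 100 gives 44.6 : 100.0 : 74.8 : 18.6.

44.6 : 100.0 : 74.8 : 18.6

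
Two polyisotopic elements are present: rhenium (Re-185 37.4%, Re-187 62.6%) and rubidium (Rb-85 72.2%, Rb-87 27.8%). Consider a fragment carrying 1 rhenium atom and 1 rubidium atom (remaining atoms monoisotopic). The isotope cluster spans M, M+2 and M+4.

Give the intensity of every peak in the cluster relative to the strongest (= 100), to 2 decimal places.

Rhenium pattern (n=1): 0.3740 : 0.6260
Rubidium pattern (n=1): 0.7220 : 0.2780
Convolve the two distributions (both contribute in 2-u steps):
  M: 0.3740×0.7220 = 0.270028
  M+2: 0.3740×0.2780 + 0.6260×0.7220 = 0.555944
  M+4: 0.6260×0.2780 = 0.174028
Scale to base peak (0.555944) = 100: 48.57 : 100.00 : 31.30

48.57 : 100.00 : 31.30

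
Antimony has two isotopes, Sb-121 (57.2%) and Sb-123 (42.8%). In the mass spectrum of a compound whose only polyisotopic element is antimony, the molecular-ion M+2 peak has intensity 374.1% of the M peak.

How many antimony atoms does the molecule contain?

For n independent Sb atoms, I(M+2)/I(M) = n · (abundance Sb-123) / (abundance Sb-121) = n · 0.428/0.572.
n = 3.741 × 0.572/0.428 = 5.00 ≈ 5

5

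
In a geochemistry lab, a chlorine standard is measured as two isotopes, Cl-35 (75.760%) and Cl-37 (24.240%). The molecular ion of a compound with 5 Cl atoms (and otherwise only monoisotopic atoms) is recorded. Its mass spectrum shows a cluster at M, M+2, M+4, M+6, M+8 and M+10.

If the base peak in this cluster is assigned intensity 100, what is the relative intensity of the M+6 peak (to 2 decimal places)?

20.47

Term probabilities: M 0.2496, M+2 0.3993, M+4 0.2555, M+6 0.0817, M+8 0.0131, M+10 0.0008. Base peak = M+2.
P(M+2) = C(5,1) × 0.75760^4 × 0.24240^1 = 5 × 0.32942751 × 0.2424 = 0.399266 (base)
P(M+6) = C(5,3) × 0.75760^2 × 0.24240^3 = 10 × 0.57395776 × 0.01424288 = 0.081748
Relative intensity = 0.081748 / 0.399266 × 100 = 20.47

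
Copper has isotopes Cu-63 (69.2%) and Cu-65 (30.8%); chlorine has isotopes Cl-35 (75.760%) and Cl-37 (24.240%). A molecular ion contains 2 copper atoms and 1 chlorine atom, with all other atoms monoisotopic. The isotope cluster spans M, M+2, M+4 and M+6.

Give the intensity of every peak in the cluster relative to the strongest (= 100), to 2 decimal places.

82.64 : 100.00 : 39.91 : 5.24

Copper pattern (n=2): 0.478864 : 0.426272 : 0.094864
Chlorine pattern (n=1): 0.7576 : 0.2424
Convolve the two distributions (both contribute in 2-u steps):
  M: 0.478864×0.7576 = 0.362787
  M+2: 0.478864×0.2424 + 0.426272×0.7576 = 0.439020
  M+4: 0.426272×0.2424 + 0.094864×0.7576 = 0.175197
  M+6: 0.094864×0.2424 = 0.022995
Scale to base peak (0.439020) = 100: 82.64 : 100.00 : 39.91 : 5.24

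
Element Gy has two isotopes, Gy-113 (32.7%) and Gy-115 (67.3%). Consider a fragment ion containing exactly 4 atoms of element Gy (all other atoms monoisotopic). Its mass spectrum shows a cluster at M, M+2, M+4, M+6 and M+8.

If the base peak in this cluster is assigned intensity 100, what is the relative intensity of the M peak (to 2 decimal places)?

2.87

(0.327 + 0.673)^4 gives M 0.0114, M+2 0.0941, M+4 0.2906, M+6 0.3987, M+8 0.2051; the largest is M+6.
P(M+6) = C(4,3) × 0.327^1 × 0.673^3 = 4 × 0.3270 × 0.30482122 = 0.398706 (base)
P(M) = C(4,0) × 0.327^4 × 0.673^0 = 1 × 0.01143381 × 1.0000 = 0.011434
Relative intensity = 0.011434 / 0.398706 × 100 = 2.87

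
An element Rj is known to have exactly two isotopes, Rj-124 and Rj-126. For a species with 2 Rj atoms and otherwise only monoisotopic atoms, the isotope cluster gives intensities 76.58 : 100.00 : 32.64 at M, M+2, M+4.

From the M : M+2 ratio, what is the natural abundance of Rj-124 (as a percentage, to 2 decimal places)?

Write p for the Rj-124 fraction. I(M+2)/I(M) = [C(2,1)·p^1·(1−p)] / p^2 = 2·(1−p)/p = 100.00/76.58 = 1.3058
(1−p)/p = 1.3058/2 = 0.6529  ⇒  p = 1/(1 + 0.6529) = 0.6050
Rj-124: 60.50%, Rj-126: 39.50%.

60.50%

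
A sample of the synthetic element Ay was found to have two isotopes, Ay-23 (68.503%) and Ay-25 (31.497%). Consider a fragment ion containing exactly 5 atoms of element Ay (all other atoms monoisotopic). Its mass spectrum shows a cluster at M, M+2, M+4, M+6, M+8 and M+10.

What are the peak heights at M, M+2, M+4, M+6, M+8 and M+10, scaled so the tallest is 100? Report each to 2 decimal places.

43.50 : 100.00 : 91.96 : 42.28 : 9.72 : 0.89

The 5 Ay atoms are independent, so intensities follow the terms of (0.68503 + 0.31497)^5.
P(M) = 0.68503^5 = 0.150851
P(M+2) = 5 × 0.68503^4 × 0.31497^1 = 0.346799
P(M+4) = 10 × 0.68503^3 × 0.31497^2 = 0.318909
P(M+6) = 10 × 0.68503^2 × 0.31497^3 = 0.146631
P(M+8) = 5 × 0.68503^1 × 0.31497^4 = 0.033710
P(M+10) = 0.31497^5 = 0.003100
The M+2 peak is largest (0.346799); scaling to 100 gives 43.50 : 100.00 : 91.96 : 42.28 : 9.72 : 0.89.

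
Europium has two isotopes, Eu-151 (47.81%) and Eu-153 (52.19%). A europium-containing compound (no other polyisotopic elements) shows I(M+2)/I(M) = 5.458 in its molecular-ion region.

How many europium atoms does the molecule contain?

5

The M+2/M ratio from n Eu atoms is n · q/p = n · 0.5219/0.4781.
n = 5.458 × 0.4781/0.5219 = 5.00 ≈ 5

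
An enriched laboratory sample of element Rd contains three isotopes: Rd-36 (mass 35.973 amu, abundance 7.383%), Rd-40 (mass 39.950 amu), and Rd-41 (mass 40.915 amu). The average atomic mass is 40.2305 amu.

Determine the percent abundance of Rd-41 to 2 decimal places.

59.49%

The remaining 92.617% is split between Rd-40 (fraction x) and Rd-41 (fraction 0.92617 − x).
Substituting: 39.950x + 40.915(0.92617 − x) = 37.57461341
(39.950 − 40.915)x = -0.31963214  ⇒  x = 0.33123, y = 0.59494
Rd-40: 33.12%, Rd-41: 59.49%.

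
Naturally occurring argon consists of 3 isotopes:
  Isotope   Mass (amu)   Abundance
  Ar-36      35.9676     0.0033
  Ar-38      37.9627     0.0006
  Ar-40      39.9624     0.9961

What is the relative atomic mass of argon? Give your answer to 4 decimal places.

Ar = Σ fᵢ·mᵢ = 0.0033 × 35.9676 + 0.0006 × 37.9627 + 0.9961 × 39.9624
= 0.11869 + 0.02278 + 39.80655 = 39.94802 amu

39.9480 amu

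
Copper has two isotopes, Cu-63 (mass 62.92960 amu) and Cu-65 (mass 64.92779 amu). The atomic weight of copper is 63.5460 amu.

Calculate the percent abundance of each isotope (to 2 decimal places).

With x = fraction of Cu-63 (so Cu-65 is 1 − x):
62.92960·x + 64.92779·(1 − x) = 63.5460
(62.92960 − 64.92779)·x = 63.5460 − 64.92779
x = -1.38179 / -1.99819 = 0.69152 → 69.15% Cu-63, 30.85% Cu-65.

Cu-63: 69.15%, Cu-65: 30.85%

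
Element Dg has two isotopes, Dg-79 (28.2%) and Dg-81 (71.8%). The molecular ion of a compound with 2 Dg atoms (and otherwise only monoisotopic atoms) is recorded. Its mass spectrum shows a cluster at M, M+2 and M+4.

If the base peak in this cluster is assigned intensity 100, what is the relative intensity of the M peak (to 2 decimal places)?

15.43

Term probabilities: M 0.0795, M+2 0.4050, M+4 0.5155. Base peak = M+4.
P(M+4) = C(2,2) × 0.282^0 × 0.718^2 = 1 × 1.0000 × 0.515524 = 0.515524 (base)
P(M) = C(2,0) × 0.282^2 × 0.718^0 = 1 × 0.079524 × 1.0000 = 0.079524
Relative intensity = 0.079524 / 0.515524 × 100 = 15.43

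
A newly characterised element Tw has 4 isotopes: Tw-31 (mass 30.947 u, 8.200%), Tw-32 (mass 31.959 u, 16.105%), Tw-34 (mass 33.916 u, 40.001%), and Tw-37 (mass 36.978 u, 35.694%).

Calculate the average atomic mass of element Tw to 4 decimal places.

Ar = Σ fᵢ·mᵢ = 0.08200 × 30.947 + 0.16105 × 31.959 + 0.40001 × 33.916 + 0.35694 × 36.978
= 2.53765 + 5.14700 + 13.56674 + 13.19893 = 34.45032 u

34.4503 u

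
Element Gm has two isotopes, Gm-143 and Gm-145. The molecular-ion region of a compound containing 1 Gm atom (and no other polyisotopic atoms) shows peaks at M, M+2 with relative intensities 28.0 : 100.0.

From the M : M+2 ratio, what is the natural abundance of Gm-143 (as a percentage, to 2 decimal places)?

21.88%

Let p = fractional abundance of Gm-143. I(M+2)/I(M) = [C(1,1)·p^0·(1−p)] / p^1 = 1·(1−p)/p = 100.0/28.0 = 3.5714
(1−p)/p = 3.5714/1 = 3.5714  ⇒  p = 1/(1 + 3.5714) = 0.2188
Gm-143: 21.88%, Gm-145: 78.12%.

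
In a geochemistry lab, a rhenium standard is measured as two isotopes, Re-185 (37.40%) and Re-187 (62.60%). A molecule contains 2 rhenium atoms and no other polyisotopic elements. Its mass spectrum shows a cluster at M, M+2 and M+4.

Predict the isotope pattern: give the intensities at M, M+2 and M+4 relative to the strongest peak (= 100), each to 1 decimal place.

The 2 Re atoms are independent, so intensities follow the terms of (0.3740 + 0.6260)^2.
P(M) = 0.3740^2 = 0.139876
P(M+2) = 2 × 0.3740^1 × 0.6260^1 = 0.468248
P(M+4) = 0.6260^2 = 0.391876
The M+2 peak is largest (0.468248); scaling to 100 gives 29.9 : 100.0 : 83.7.

29.9 : 100.0 : 83.7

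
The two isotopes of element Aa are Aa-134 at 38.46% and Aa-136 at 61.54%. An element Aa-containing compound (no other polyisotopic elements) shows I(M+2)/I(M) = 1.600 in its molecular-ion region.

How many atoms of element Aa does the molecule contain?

The M+2/M ratio from n Aa atoms is n · q/p = n · 0.6154/0.3846.
n = 1.600 × 0.3846/0.6154 = 1.00 ≈ 1

1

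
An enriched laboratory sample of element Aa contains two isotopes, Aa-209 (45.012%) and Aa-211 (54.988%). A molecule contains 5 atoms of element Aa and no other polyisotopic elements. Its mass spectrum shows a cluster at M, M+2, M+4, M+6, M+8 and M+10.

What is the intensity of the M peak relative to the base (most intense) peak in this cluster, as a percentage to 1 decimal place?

5.5%

Binomial terms of (0.45012 + 0.54988)^5: M 0.0185, M+2 0.1129, M+4 0.2758, M+6 0.3369, M+8 0.2058, M+10 0.0503 → M+6 is the base peak.
P(M+6) = C(5,3) × 0.45012^2 × 0.54988^3 = 10 × 0.20260801 × 0.16626612 = 0.336868 (base)
P(M) = C(5,0) × 0.45012^5 × 0.54988^0 = 1 × 0.01847743 × 1.0000 = 0.018477
Relative intensity = 0.018477 / 0.336868 × 100 = 5.5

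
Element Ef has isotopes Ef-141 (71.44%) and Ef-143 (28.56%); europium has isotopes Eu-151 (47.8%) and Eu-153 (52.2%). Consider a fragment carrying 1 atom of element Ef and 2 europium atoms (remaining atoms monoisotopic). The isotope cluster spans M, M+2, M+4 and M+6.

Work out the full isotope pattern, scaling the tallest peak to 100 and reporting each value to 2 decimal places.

38.70 : 100.00 : 79.95 : 18.45

Element Ef pattern (n=1): 0.7144 : 0.2856
Europium pattern (n=2): 0.228484 : 0.499032 : 0.272484
Convolve the two distributions (both contribute in 2-u steps):
  M: 0.7144×0.228484 = 0.163229
  M+2: 0.7144×0.499032 + 0.2856×0.228484 = 0.421763
  M+4: 0.7144×0.272484 + 0.2856×0.499032 = 0.337186
  M+6: 0.2856×0.272484 = 0.077821
Scale to base peak (0.421763) = 100: 38.70 : 100.00 : 79.95 : 18.45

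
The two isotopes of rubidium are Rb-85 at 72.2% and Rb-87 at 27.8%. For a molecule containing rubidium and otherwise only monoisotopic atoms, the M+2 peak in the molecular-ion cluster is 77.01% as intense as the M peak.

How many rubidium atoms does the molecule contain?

2

The M+2/M ratio from n Rb atoms is n · q/p = n · 0.278/0.722.
n = 0.7701 × 0.722/0.278 = 2.00 ≈ 2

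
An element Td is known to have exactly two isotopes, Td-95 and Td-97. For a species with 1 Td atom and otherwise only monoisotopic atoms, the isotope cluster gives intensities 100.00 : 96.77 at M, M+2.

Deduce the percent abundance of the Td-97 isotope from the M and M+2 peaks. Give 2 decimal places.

49.18%

If p is the fraction of Td that is Td-95, then I(M+2)/I(M) = [C(1,1)·p^0·(1−p)] / p^1 = 1·(1−p)/p = 96.77/100.00 = 0.9677
(1−p)/p = 0.9677/1 = 0.9677  ⇒  p = 1/(1 + 0.9677) = 0.5082
Td-95: 50.82%, Td-97: 49.18%.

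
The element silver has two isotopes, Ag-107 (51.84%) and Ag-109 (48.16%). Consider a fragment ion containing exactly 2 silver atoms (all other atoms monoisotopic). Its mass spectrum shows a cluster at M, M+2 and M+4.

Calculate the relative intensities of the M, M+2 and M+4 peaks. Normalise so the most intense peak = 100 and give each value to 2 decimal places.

Expanding (0.5184 + 0.4816)^2:
P(M) = 0.5184^2 = 0.268739
P(M+2) = 2 × 0.5184^1 × 0.4816^1 = 0.499323
P(M+4) = 0.4816^2 = 0.231939
The M+2 peak is largest (0.499323); scaling to 100 gives 53.82 : 100.00 : 46.45.

53.82 : 100.00 : 46.45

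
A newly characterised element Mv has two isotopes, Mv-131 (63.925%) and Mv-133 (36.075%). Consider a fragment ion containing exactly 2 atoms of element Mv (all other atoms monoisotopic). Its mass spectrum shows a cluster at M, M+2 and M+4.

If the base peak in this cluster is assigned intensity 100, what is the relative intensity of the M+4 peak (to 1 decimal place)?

Term probabilities: M 0.4086, M+2 0.4612, M+4 0.1301. Base peak = M+2.
P(M+2) = C(2,1) × 0.63925^1 × 0.36075^1 = 2 × 0.63925 × 0.36075 = 0.461219 (base)
P(M+4) = C(2,2) × 0.63925^0 × 0.36075^2 = 1 × 1.0000 × 0.13014056 = 0.130141
Relative intensity = 0.130141 / 0.461219 × 100 = 28.2

28.2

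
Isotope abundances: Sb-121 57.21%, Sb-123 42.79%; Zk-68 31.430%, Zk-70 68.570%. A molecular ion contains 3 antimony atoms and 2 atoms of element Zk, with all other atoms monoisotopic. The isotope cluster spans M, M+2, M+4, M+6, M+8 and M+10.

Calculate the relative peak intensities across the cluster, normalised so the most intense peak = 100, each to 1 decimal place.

5.4 : 35.9 : 88.1 : 100.0 : 53.3 : 10.8

Antimony pattern (n=3): 0.18724742 : 0.42015297 : 0.3142518 : 0.07834781
Element Zk pattern (n=2): 0.09878449 : 0.43103102 : 0.47018449
Convolve the two distributions (both contribute in 2-u steps):
  M: 0.18724742×0.09878449 = 0.018497
  M+2: 0.18724742×0.43103102 + 0.42015297×0.09878449 = 0.122214
  M+4: 0.18724742×0.47018449 + 0.42015297×0.43103102 + 0.3142518×0.09878449 = 0.300183
  M+6: 0.42015297×0.47018449 + 0.3142518×0.43103102 + 0.07834781×0.09878449 = 0.340741
  M+8: 0.3142518×0.47018449 + 0.07834781×0.43103102 = 0.181527
  M+10: 0.07834781×0.47018449 = 0.036838
Scale to base peak (0.340741) = 100: 5.4 : 35.9 : 88.1 : 100.0 : 53.3 : 10.8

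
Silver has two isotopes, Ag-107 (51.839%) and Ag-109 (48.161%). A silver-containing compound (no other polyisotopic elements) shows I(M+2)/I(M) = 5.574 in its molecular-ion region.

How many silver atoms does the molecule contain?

6

For n independent Ag atoms, I(M+2)/I(M) = n · (abundance Ag-109) / (abundance Ag-107) = n · 0.48161/0.51839.
n = 5.574 × 0.51839/0.48161 = 6.00 ≈ 6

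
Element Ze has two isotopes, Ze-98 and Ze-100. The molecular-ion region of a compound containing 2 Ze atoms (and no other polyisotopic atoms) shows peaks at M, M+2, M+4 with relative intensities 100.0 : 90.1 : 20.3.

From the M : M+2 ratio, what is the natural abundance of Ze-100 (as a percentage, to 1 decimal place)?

31.1%

If p is the fraction of Ze that is Ze-98, then I(M+2)/I(M) = [C(2,1)·p^1·(1−p)] / p^2 = 2·(1−p)/p = 90.1/100.0 = 0.9010
(1−p)/p = 0.9010/2 = 0.4505  ⇒  p = 1/(1 + 0.4505) = 0.6894
Ze-98: 68.9%, Ze-100: 31.1%.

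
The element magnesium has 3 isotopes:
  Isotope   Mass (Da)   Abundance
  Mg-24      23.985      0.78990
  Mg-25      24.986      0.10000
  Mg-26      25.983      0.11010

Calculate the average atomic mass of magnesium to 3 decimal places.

Weight each isotope mass by its fractional abundance: 0.78990 × 23.985 + 0.10000 × 24.986 + 0.11010 × 25.983
= 18.9458 + 2.4986 + 2.8607 = 24.3051 Da

24.305 Da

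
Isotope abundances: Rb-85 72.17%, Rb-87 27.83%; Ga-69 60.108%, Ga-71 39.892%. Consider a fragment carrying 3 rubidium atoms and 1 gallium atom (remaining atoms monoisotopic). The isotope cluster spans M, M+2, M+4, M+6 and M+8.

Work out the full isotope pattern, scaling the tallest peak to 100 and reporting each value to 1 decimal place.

54.9 : 100.0 : 66.7 : 19.4 : 2.1

Rubidium pattern (n=3): 0.37589809 : 0.43485841 : 0.16768892 : 0.02155458
Gallium pattern (n=1): 0.60108 : 0.39892
Convolve the two distributions (both contribute in 2-u steps):
  M: 0.37589809×0.60108 = 0.225945
  M+2: 0.37589809×0.39892 + 0.43485841×0.60108 = 0.411338
  M+4: 0.43485841×0.39892 + 0.16768892×0.60108 = 0.274268
  M+6: 0.16768892×0.39892 + 0.02155458×0.60108 = 0.079850
  M+8: 0.02155458×0.39892 = 0.008599
Scale to base peak (0.411338) = 100: 54.9 : 100.0 : 66.7 : 19.4 : 2.1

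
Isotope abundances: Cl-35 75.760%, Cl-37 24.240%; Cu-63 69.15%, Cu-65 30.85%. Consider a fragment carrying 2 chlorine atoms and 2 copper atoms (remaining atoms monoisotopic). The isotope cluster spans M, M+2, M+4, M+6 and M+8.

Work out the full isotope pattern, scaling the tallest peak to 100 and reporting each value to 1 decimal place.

65.3 : 100.0 : 56.9 : 14.3 : 1.3

Chlorine pattern (n=2): 0.57395776 : 0.36728448 : 0.05875776
Copper pattern (n=2): 0.47817225 : 0.4266555 : 0.09517225
Convolve the two distributions (both contribute in 2-u steps):
  M: 0.57395776×0.47817225 = 0.274451
  M+2: 0.57395776×0.4266555 + 0.36728448×0.47817225 = 0.420507
  M+4: 0.57395776×0.09517225 + 0.36728448×0.4266555 + 0.05875776×0.47817225 = 0.239425
  M+6: 0.36728448×0.09517225 + 0.05875776×0.4266555 = 0.060025
  M+8: 0.05875776×0.09517225 = 0.005592
Scale to base peak (0.420507) = 100: 65.3 : 100.0 : 56.9 : 14.3 : 1.3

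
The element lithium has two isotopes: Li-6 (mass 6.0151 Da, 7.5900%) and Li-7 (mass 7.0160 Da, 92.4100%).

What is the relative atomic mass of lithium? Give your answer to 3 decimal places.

6.940 Da

Average mass = Σ (abundance × isotope mass) = 0.075900 × 6.0151 + 0.924100 × 7.0160
= 0.45655 + 6.48349 = 6.94004 Da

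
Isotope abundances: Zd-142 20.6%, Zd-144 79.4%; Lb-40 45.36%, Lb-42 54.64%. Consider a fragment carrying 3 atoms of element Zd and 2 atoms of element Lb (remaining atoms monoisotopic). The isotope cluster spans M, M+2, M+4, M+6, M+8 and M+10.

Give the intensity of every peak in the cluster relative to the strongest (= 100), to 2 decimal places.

0.49 : 6.90 : 36.46 : 89.53 : 100.00 : 41.01

Element Zd pattern (n=3): 0.00874182 : 0.10108255 : 0.38960945 : 0.50056618
Element Lb pattern (n=2): 0.20575296 : 0.49569408 : 0.29855296
Convolve the two distributions (both contribute in 2-u steps):
  M: 0.00874182×0.20575296 = 0.001799
  M+2: 0.00874182×0.49569408 + 0.10108255×0.20575296 = 0.025131
  M+4: 0.00874182×0.29855296 + 0.10108255×0.49569408 + 0.38960945×0.20575296 = 0.132879
  M+6: 0.10108255×0.29855296 + 0.38960945×0.49569408 + 0.50056618×0.20575296 = 0.326299
  M+8: 0.38960945×0.29855296 + 0.50056618×0.49569408 = 0.364447
  M+10: 0.50056618×0.29855296 = 0.149446
Scale to base peak (0.364447) = 100: 0.49 : 6.90 : 36.46 : 89.53 : 100.00 : 41.01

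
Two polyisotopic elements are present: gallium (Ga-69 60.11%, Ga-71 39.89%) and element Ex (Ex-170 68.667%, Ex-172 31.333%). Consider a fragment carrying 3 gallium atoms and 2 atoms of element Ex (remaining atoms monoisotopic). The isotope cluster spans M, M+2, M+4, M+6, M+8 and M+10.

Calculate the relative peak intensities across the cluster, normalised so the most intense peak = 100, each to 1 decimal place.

Gallium pattern (n=3): 0.21719018 : 0.43239309 : 0.28694328 : 0.06347345
Element Ex pattern (n=2): 0.47151569 : 0.43030862 : 0.09817569
Convolve the two distributions (both contribute in 2-u steps):
  M: 0.21719018×0.47151569 = 0.102409
  M+2: 0.21719018×0.43030862 + 0.43239309×0.47151569 = 0.297339
  M+4: 0.21719018×0.09817569 + 0.43239309×0.43030862 + 0.28694328×0.47151569 = 0.342684
  M+6: 0.43239309×0.09817569 + 0.28694328×0.43030862 + 0.06347345×0.47151569 = 0.195853
  M+8: 0.28694328×0.09817569 + 0.06347345×0.43030862 = 0.055484
  M+10: 0.06347345×0.09817569 = 0.006232
Scale to base peak (0.342684) = 100: 29.9 : 86.8 : 100.0 : 57.2 : 16.2 : 1.8

29.9 : 86.8 : 100.0 : 57.2 : 16.2 : 1.8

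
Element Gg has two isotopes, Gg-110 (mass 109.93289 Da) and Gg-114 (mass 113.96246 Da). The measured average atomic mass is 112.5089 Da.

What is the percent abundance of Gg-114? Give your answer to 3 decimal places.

Let x be the fractional abundance of Gg-110; then Gg-114 has abundance 1 − x.
109.93289·x + 113.96246·(1 − x) = 112.5089
(109.93289 − 113.96246)·x = 112.5089 − 113.96246
x = -1.45356 / -4.02957 = 0.36072 → 36.072% Gg-110, 63.928% Gg-114.

63.928%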